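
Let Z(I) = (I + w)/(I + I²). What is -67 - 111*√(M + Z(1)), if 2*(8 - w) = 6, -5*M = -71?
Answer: -67 - 111*√430/5 ≈ -527.35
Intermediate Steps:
M = 71/5 (M = -⅕*(-71) = 71/5 ≈ 14.200)
w = 5 (w = 8 - ½*6 = 8 - 3 = 5)
Z(I) = (5 + I)/(I + I²) (Z(I) = (I + 5)/(I + I²) = (5 + I)/(I + I²))
-67 - 111*√(M + Z(1)) = -67 - 111*√(71/5 + (5 + 1)/(1*(1 + 1))) = -67 - 111*√(71/5 + 1*6/2) = -67 - 111*√(71/5 + 1*(½)*6) = -67 - 111*√(71/5 + 3) = -67 - 111*√430/5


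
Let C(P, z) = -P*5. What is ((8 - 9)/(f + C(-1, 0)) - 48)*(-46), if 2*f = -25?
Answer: 33028/15 ≈ 2201.9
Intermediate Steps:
C(P, z) = -5*P
f = -25/2 (f = (½)*(-25) = -25/2 ≈ -12.500)
((8 - 9)/(f + C(-1, 0)) - 48)*(-46) = ((8 - 9)/(-25/2 - 5*(-1)) - 48)*(-46) = (-1/(-25/2 + 5) - 48)*(-46) = (-1/(-15/2) - 48)*(-46) = (-1*(-2/15) - 48)*(-46) = (2/15 - 48)*(-46) = -718/15*(-46) = 33028/15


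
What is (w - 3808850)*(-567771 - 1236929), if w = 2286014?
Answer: 2748262129200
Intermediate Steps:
(w - 3808850)*(-567771 - 1236929) = (2286014 - 3808850)*(-567771 - 1236929) = -1522836*(-1804700) = 2748262129200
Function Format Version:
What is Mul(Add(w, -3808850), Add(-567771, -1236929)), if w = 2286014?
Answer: 2748262129200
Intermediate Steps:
Mul(Add(w, -3808850), Add(-567771, -1236929)) = Mul(Add(2286014, -3808850), Add(-567771, -1236929)) = Mul(-1522836, -1804700) = 2748262129200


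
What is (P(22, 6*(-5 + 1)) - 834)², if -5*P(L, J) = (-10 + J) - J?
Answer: 692224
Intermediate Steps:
P(L, J) = 2 (P(L, J) = -((-10 + J) - J)/5 = -⅕*(-10) = 2)
(P(22, 6*(-5 + 1)) - 834)² = (2 - 834)² = (-832)² = 692224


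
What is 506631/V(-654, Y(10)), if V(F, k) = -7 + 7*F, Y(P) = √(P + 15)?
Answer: -506631/4585 ≈ -110.50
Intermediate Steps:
Y(P) = √(15 + P)
506631/V(-654, Y(10)) = 506631/(-7 + 7*(-654)) = 506631/(-7 - 4578) = 506631/(-4585) = 506631*(-1/4585) = -506631/4585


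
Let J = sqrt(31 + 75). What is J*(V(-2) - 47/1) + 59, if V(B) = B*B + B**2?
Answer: 59 - 39*sqrt(106) ≈ -342.53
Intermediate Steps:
J = sqrt(106) ≈ 10.296
V(B) = 2*B**2 (V(B) = B**2 + B**2 = 2*B**2)
J*(V(-2) - 47/1) + 59 = sqrt(106)*(2*(-2)**2 - 47/1) + 59 = sqrt(106)*(2*4 - 47) + 59 = sqrt(106)*(8 - 1*47) + 59 = sqrt(106)*(8 - 47) + 59 = sqrt(106)*(-39) + 59 = -39*sqrt(106) + 59 = 59 - 39*sqrt(106)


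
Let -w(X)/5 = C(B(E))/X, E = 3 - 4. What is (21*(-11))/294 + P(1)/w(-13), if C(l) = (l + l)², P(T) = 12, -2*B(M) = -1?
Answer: 2129/70 ≈ 30.414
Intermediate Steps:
E = -1
B(M) = ½ (B(M) = -½*(-1) = ½)
C(l) = 4*l² (C(l) = (2*l)² = 4*l²)
w(X) = -5/X (w(X) = -5*4*(½)²/X = -5*4*(¼)/X = -5/X)
(21*(-11))/294 + P(1)/w(-13) = (21*(-11))/294 + 12/((-5/(-13))) = -231*1/294 + 12/((-5*(-1/13))) = -11/14 + 12/(5/13) = -11/14 + 12*(13/5) = -11/14 + 156/5 = 2129/70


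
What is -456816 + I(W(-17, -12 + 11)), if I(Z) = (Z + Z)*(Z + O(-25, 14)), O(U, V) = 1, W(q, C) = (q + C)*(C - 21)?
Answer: -142392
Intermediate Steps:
W(q, C) = (-21 + C)*(C + q) (W(q, C) = (C + q)*(-21 + C) = (-21 + C)*(C + q))
I(Z) = 2*Z*(1 + Z) (I(Z) = (Z + Z)*(Z + 1) = (2*Z)*(1 + Z) = 2*Z*(1 + Z))
-456816 + I(W(-17, -12 + 11)) = -456816 + 2*((-12 + 11)² - 21*(-12 + 11) - 21*(-17) + (-12 + 11)*(-17))*(1 + ((-12 + 11)² - 21*(-12 + 11) - 21*(-17) + (-12 + 11)*(-17))) = -456816 + 2*((-1)² - 21*(-1) + 357 - 1*(-17))*(1 + ((-1)² - 21*(-1) + 357 - 1*(-17))) = -456816 + 2*(1 + 21 + 357 + 17)*(1 + (1 + 21 + 357 + 17)) = -456816 + 2*396*(1 + 396) = -456816 + 2*396*397 = -456816 + 314424 = -142392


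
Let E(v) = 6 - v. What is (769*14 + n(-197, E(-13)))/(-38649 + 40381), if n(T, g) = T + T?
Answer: 2593/433 ≈ 5.9884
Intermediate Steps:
n(T, g) = 2*T
(769*14 + n(-197, E(-13)))/(-38649 + 40381) = (769*14 + 2*(-197))/(-38649 + 40381) = (10766 - 394)/1732 = 10372*(1/1732) = 2593/433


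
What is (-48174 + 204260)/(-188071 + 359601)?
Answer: 78043/85765 ≈ 0.90996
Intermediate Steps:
(-48174 + 204260)/(-188071 + 359601) = 156086/171530 = 156086*(1/171530) = 78043/85765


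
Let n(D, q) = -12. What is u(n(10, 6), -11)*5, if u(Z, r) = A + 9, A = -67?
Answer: -290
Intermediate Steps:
u(Z, r) = -58 (u(Z, r) = -67 + 9 = -58)
u(n(10, 6), -11)*5 = -58*5 = -290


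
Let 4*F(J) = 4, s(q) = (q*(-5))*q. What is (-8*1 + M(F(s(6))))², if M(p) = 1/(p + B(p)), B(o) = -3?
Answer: 289/4 ≈ 72.250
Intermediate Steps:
s(q) = -5*q² (s(q) = (-5*q)*q = -5*q²)
F(J) = 1 (F(J) = (¼)*4 = 1)
M(p) = 1/(-3 + p) (M(p) = 1/(p - 3) = 1/(-3 + p))
(-8*1 + M(F(s(6))))² = (-8*1 + 1/(-3 + 1))² = (-8 + 1/(-2))² = (-8 - ½)² = (-17/2)² = 289/4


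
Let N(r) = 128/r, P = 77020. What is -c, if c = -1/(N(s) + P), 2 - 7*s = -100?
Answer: 51/3928468 ≈ 1.2982e-5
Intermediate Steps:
s = 102/7 (s = 2/7 - 1/7*(-100) = 2/7 + 100/7 = 102/7 ≈ 14.571)
c = -51/3928468 (c = -1/(128/(102/7) + 77020) = -1/(128*(7/102) + 77020) = -1/(448/51 + 77020) = -1/3928468/51 = -1*51/3928468 = -51/3928468 ≈ -1.2982e-5)
-c = -1*(-51/3928468) = 51/3928468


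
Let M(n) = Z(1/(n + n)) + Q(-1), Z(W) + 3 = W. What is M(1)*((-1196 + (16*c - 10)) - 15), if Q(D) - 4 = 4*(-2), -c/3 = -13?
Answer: 7761/2 ≈ 3880.5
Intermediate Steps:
c = 39 (c = -3*(-13) = 39)
Q(D) = -4 (Q(D) = 4 + 4*(-2) = 4 - 8 = -4)
Z(W) = -3 + W
M(n) = -7 + 1/(2*n) (M(n) = (-3 + 1/(n + n)) - 4 = (-3 + 1/(2*n)) - 4 = -7 + 1/(2*n))
M(1)*((-1196 + (16*c - 10)) - 15) = (-7 + (½)/1)*((-1196 + (16*39 - 10)) - 15) = (-7 + (½)*1)*((-1196 + (624 - 10)) - 15) = (-7 + ½)*((-1196 + 614) - 15) = -13*(-582 - 15)/2 = -13/2*(-597) = 7761/2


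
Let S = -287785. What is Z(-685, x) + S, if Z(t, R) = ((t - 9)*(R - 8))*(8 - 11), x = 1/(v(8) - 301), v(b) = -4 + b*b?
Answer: -73372363/241 ≈ -3.0445e+5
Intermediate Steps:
v(b) = -4 + b**2
x = -1/241 (x = 1/((-4 + 8**2) - 301) = 1/((-4 + 64) - 301) = 1/(60 - 301) = 1/(-241) = -1/241 ≈ -0.0041494)
Z(t, R) = -3*(-9 + t)*(-8 + R) (Z(t, R) = ((-9 + t)*(-8 + R))*(-3) = -3*(-9 + t)*(-8 + R))
Z(-685, x) + S = (-216 + 24*(-685) + 27*(-1/241) - 3*(-1/241)*(-685)) - 287785 = (-216 - 16440 - 27/241 - 2055/241) - 287785 = -4016178/241 - 287785 = -73372363/241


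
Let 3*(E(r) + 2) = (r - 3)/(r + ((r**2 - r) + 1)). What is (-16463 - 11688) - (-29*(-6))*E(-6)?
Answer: -1028189/37 ≈ -27789.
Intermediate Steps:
E(r) = -2 + (-3 + r)/(3*(1 + r**2)) (E(r) = -2 + ((r - 3)/(r + ((r**2 - r) + 1)))/3 = -2 + ((-3 + r)/(r + (1 + r**2 - r)))/3 = -2 + ((-3 + r)/(1 + r**2))/3 = -2 + (-3 + r)/(3*(1 + r**2)))
(-16463 - 11688) - (-29*(-6))*E(-6) = (-16463 - 11688) - (-29*(-6))*(-9 - 6 - 6*(-6)**2)/(3*(1 + (-6)**2)) = -28151 - 174*(-9 - 6 - 6*36)/(3*(1 + 36)) = -28151 - 174*(1/3)*(-9 - 6 - 216)/37 = -28151 - 174*(1/3)*(1/37)*(-231) = -28151 - 174*(-77)/37 = -28151 - 1*(-13398/37) = -28151 + 13398/37 = -1028189/37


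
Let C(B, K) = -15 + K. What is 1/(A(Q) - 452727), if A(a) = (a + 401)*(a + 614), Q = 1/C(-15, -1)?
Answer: -256/52883567 ≈ -4.8408e-6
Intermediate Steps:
Q = -1/16 (Q = 1/(-15 - 1) = 1/(-16) = -1/16 ≈ -0.062500)
A(a) = (401 + a)*(614 + a)
1/(A(Q) - 452727) = 1/((246214 + (-1/16)² + 1015*(-1/16)) - 452727) = 1/((246214 + 1/256 - 1015/16) - 452727) = 1/(63014545/256 - 452727) = 1/(-52883567/256) = -256/52883567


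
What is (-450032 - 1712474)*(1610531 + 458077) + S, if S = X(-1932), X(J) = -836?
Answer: -4473377212484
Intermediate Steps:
S = -836
(-450032 - 1712474)*(1610531 + 458077) + S = (-450032 - 1712474)*(1610531 + 458077) - 836 = -2162506*2068608 - 836 = -4473377211648 - 836 = -4473377212484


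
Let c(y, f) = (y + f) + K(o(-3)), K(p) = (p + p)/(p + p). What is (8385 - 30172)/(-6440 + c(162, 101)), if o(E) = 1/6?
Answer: 21787/6176 ≈ 3.5277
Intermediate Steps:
o(E) = 1/6
K(p) = 1 (K(p) = (2*p)/((2*p)) = (2*p)*(1/(2*p)) = 1)
c(y, f) = 1 + f + y (c(y, f) = (y + f) + 1 = (f + y) + 1 = 1 + f + y)
(8385 - 30172)/(-6440 + c(162, 101)) = (8385 - 30172)/(-6440 + (1 + 101 + 162)) = -21787/(-6440 + 264) = -21787/(-6176) = -21787*(-1/6176) = 21787/6176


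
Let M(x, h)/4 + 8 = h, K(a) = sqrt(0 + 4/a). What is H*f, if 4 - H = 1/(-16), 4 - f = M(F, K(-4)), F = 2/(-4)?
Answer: 585/4 - 65*I/4 ≈ 146.25 - 16.25*I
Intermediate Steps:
F = -1/2 (F = 2*(-1/4) = -1/2 ≈ -0.50000)
K(a) = 2*sqrt(1/a) (K(a) = sqrt(4/a) = 2*sqrt(1/a))
M(x, h) = -32 + 4*h
f = 36 - 4*I (f = 4 - (-32 + 4*(2*sqrt(1/(-4)))) = 4 - (-32 + 4*(2*sqrt(-1/4))) = 4 - (-32 + 4*(2*(I/2))) = 4 - (-32 + 4*I) = 4 + (32 - 4*I) = 36 - 4*I ≈ 36.0 - 4.0*I)
H = 65/16 (H = 4 - 1/(-16) = 4 - 1*(-1/16) = 4 + 1/16 = 65/16 ≈ 4.0625)
H*f = 65*(36 - 4*I)/16 = 585/4 - 65*I/4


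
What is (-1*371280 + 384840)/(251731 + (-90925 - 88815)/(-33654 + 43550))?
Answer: 33547440/622737559 ≈ 0.053871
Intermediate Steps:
(-1*371280 + 384840)/(251731 + (-90925 - 88815)/(-33654 + 43550)) = (-371280 + 384840)/(251731 - 179740/9896) = 13560/(251731 - 179740*1/9896) = 13560/(251731 - 44935/2474) = 13560/(622737559/2474) = 13560*(2474/622737559) = 33547440/622737559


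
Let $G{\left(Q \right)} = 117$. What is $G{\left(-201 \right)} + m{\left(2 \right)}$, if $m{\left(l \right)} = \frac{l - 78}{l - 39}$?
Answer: $\frac{4405}{37} \approx 119.05$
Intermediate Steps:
$m{\left(l \right)} = \frac{-78 + l}{-39 + l}$
$G{\left(-201 \right)} + m{\left(2 \right)} = 117 + \frac{-78 + 2}{-39 + 2} = 117 + \frac{1}{-37} \left(-76\right) = 117 - - \frac{76}{37} = 117 + \frac{76}{37} = \frac{4405}{37}$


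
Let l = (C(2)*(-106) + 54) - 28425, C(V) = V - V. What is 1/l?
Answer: -1/28371 ≈ -3.5247e-5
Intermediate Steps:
C(V) = 0
l = -28371 (l = (0*(-106) + 54) - 28425 = (0 + 54) - 28425 = 54 - 28425 = -28371)
1/l = 1/(-28371) = -1/28371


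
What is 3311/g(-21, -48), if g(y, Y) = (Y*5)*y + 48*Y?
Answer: 3311/2736 ≈ 1.2102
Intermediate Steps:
g(y, Y) = 48*Y + 5*Y*y (g(y, Y) = (5*Y)*y + 48*Y = 5*Y*y + 48*Y = 48*Y + 5*Y*y)
3311/g(-21, -48) = 3311/((-48*(48 + 5*(-21)))) = 3311/((-48*(48 - 105))) = 3311/((-48*(-57))) = 3311/2736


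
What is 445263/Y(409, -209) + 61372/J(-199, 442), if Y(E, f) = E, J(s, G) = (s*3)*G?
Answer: 58734113857/53962233 ≈ 1088.4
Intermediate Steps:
J(s, G) = 3*G*s (J(s, G) = (3*s)*G = 3*G*s)
445263/Y(409, -209) + 61372/J(-199, 442) = 445263/409 + 61372/((3*442*(-199))) = 445263*(1/409) + 61372/(-263874) = 445263/409 + 61372*(-1/263874) = 445263/409 - 30686/131937 = 58734113857/53962233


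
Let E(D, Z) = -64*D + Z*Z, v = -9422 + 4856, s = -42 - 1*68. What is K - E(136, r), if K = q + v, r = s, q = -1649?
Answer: -9611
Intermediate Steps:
s = -110 (s = -42 - 68 = -110)
r = -110
v = -4566
K = -6215 (K = -1649 - 4566 = -6215)
E(D, Z) = Z**2 - 64*D (E(D, Z) = -64*D + Z**2 = Z**2 - 64*D)
K - E(136, r) = -6215 - ((-110)**2 - 64*136) = -6215 - (12100 - 8704) = -6215 - 1*3396 = -6215 - 3396 = -9611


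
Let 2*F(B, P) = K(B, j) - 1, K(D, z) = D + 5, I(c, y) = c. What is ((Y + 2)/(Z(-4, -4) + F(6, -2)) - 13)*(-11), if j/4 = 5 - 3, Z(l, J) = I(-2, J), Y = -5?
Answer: 154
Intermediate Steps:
Z(l, J) = -2
j = 8 (j = 4*(5 - 3) = 4*2 = 8)
K(D, z) = 5 + D
F(B, P) = 2 + B/2 (F(B, P) = ((5 + B) - 1)/2 = (4 + B)/2 = 2 + B/2)
((Y + 2)/(Z(-4, -4) + F(6, -2)) - 13)*(-11) = ((-5 + 2)/(-2 + (2 + (1/2)*6)) - 13)*(-11) = (-3/(-2 + (2 + 3)) - 13)*(-11) = (-3/(-2 + 5) - 13)*(-11) = (-3/3 - 13)*(-11) = (-3*1/3 - 13)*(-11) = (-1 - 13)*(-11) = -14*(-11) = 154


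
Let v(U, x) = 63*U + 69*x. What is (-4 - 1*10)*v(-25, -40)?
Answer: 60690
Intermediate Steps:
(-4 - 1*10)*v(-25, -40) = (-4 - 1*10)*(63*(-25) + 69*(-40)) = (-4 - 10)*(-1575 - 2760) = -14*(-4335) = 60690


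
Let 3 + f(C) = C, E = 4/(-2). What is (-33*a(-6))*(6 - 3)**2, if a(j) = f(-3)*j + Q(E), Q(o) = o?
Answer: -10098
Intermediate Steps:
E = -2 (E = 4*(-1/2) = -2)
f(C) = -3 + C
a(j) = -2 - 6*j (a(j) = (-3 - 3)*j - 2 = -6*j - 2 = -2 - 6*j)
(-33*a(-6))*(6 - 3)**2 = (-33*(-2 - 6*(-6)))*(6 - 3)**2 = -33*(-2 + 36)*3**2 = -33*34*9 = -1122*9 = -10098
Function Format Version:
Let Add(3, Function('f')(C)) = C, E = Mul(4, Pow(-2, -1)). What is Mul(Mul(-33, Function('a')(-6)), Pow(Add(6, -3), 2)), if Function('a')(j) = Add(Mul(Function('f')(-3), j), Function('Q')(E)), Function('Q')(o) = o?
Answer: -10098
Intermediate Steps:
E = -2 (E = Mul(4, Rational(-1, 2)) = -2)
Function('f')(C) = Add(-3, C)
Function('a')(j) = Add(-2, Mul(-6, j)) (Function('a')(j) = Add(Mul(Add(-3, -3), j), -2) = Add(Mul(-6, j), -2) = Add(-2, Mul(-6, j)))
Mul(Mul(-33, Function('a')(-6)), Pow(Add(6, -3), 2)) = Mul(Mul(-33, Add(-2, Mul(-6, -6))), Pow(Add(6, -3), 2)) = Mul(Mul(-33, Add(-2, 36)), Pow(3, 2)) = Mul(Mul(-33, 34), 9) = Mul(-1122, 9) = -10098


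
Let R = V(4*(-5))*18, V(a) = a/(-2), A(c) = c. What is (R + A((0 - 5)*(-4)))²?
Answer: 40000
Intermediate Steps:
V(a) = -a/2 (V(a) = a*(-½) = -a/2)
R = 180 (R = -2*(-5)*18 = -½*(-20)*18 = 10*18 = 180)
(R + A((0 - 5)*(-4)))² = (180 + (0 - 5)*(-4))² = (180 - 5*(-4))² = (180 + 20)² = 200² = 40000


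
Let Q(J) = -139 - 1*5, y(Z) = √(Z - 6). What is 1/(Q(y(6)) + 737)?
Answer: 1/593 ≈ 0.0016863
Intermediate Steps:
y(Z) = √(-6 + Z)
Q(J) = -144 (Q(J) = -139 - 5 = -144)
1/(Q(y(6)) + 737) = 1/(-144 + 737) = 1/593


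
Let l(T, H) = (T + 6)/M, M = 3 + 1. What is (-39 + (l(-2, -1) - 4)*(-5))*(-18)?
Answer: 432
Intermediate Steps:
M = 4
l(T, H) = 3/2 + T/4 (l(T, H) = (T + 6)/4 = (6 + T)*(¼) = 3/2 + T/4)
(-39 + (l(-2, -1) - 4)*(-5))*(-18) = (-39 + ((3/2 + (¼)*(-2)) - 4)*(-5))*(-18) = (-39 + ((3/2 - ½) - 4)*(-5))*(-18) = (-39 + (1 - 4)*(-5))*(-18) = (-39 - 3*(-5))*(-18) = (-39 + 15)*(-18) = -24*(-18) = 432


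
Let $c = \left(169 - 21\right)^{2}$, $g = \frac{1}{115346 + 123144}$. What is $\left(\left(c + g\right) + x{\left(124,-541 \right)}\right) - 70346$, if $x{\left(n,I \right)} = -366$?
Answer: $- \frac{11640219919}{238490} \approx -48808.0$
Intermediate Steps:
$g = \frac{1}{238490} \approx 4.193 \cdot 10^{-6}$
$c = 21904$ ($c = 148^{2} = 21904$)
$\left(\left(c + g\right) + x{\left(124,-541 \right)}\right) - 70346 = \left(\left(21904 + \frac{1}{238490}\right) - 366\right) - 70346 = \left(\frac{5223884961}{238490} - 366\right) - 70346 = \frac{5136597621}{238490} - 70346 = - \frac{11640219919}{238490}$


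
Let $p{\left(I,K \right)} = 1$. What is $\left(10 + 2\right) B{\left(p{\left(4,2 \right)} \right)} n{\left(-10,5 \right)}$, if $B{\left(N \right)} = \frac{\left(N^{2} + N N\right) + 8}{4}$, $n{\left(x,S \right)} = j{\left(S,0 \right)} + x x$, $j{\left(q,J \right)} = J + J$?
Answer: $3000$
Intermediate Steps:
$j{\left(q,J \right)} = 2 J$
$n{\left(x,S \right)} = x^{2}$ ($n{\left(x,S \right)} = 2 \cdot 0 + x x = 0 + x^{2} = x^{2}$)
$B{\left(N \right)} = 2 + \frac{N^{2}}{2}$ ($B{\left(N \right)} = \left(\left(N^{2} + N^{2}\right) + 8\right) \frac{1}{4} = \left(2 N^{2} + 8\right) \frac{1}{4} = \left(8 + 2 N^{2}\right) \frac{1}{4} = 2 + \frac{N^{2}}{2}$)
$\left(10 + 2\right) B{\left(p{\left(4,2 \right)} \right)} n{\left(-10,5 \right)} = \left(10 + 2\right) \left(2 + \frac{1^{2}}{2}\right) \left(-10\right)^{2} = 12 \left(2 + \frac{1}{2} \cdot 1\right) 100 = 12 \left(2 + \frac{1}{2}\right) 100 = 12 \cdot \frac{5}{2} \cdot 100 = 30 \cdot 100 = 3000$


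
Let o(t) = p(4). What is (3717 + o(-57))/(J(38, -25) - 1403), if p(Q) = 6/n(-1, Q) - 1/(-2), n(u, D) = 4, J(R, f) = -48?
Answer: -3719/1451 ≈ -2.5631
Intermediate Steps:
p(Q) = 2 (p(Q) = 6/4 - 1/(-2) = 6*(¼) - 1*(-½) = 3/2 + ½ = 2)
o(t) = 2
(3717 + o(-57))/(J(38, -25) - 1403) = (3717 + 2)/(-48 - 1403) = 3719/(-1451) = 3719*(-1/1451) = -3719/1451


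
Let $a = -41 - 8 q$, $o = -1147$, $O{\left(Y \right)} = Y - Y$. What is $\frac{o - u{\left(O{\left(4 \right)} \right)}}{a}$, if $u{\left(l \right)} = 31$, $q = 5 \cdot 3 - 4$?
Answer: $\frac{1178}{129} \approx 9.1318$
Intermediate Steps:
$O{\left(Y \right)} = 0$
$q = 11$ ($q = 15 - 4 = 11$)
$a = -129$ ($a = -41 - 88 = -129$)
$\frac{o - u{\left(O{\left(4 \right)} \right)}}{a} = \frac{-1147 - 31}{-129} = \left(-1147 - 31\right) \left(- \frac{1}{129}\right) = \left(-1178\right) \left(- \frac{1}{129}\right) = \frac{1178}{129}$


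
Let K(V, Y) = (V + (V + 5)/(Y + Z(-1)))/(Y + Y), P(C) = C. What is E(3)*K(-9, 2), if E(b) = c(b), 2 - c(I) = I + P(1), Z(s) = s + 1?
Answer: 11/2 ≈ 5.5000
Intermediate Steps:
Z(s) = 1 + s
c(I) = 1 - I (c(I) = 2 - (I + 1) = 2 - (1 + I) = 2 + (-1 - I) = 1 - I)
E(b) = 1 - b
K(V, Y) = (V + (5 + V)/Y)/(2*Y) (K(V, Y) = (V + (V + 5)/(Y + (1 - 1)))/(Y + Y) = (V + (5 + V)/(Y + 0))/((2*Y)) = (V + (5 + V)/Y)*(1/(2*Y)) = (V + (5 + V)/Y)/(2*Y))
E(3)*K(-9, 2) = (1 - 1*3)*((½)*(5 - 9 - 9*2)/2²) = (1 - 3)*((½)*(¼)*(5 - 9 - 18)) = -(-22)/4 = -2*(-11/4) = 11/2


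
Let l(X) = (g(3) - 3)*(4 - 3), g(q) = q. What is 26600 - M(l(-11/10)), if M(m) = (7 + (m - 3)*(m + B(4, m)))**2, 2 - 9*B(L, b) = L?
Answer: 238871/9 ≈ 26541.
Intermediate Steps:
B(L, b) = 2/9 - L/9
l(X) = 0 (l(X) = (3 - 3)*(4 - 3) = 0*1 = 0)
M(m) = (7 + (-3 + m)*(-2/9 + m))**2 (M(m) = (7 + (m - 3)*(m + (2/9 - 1/9*4)))**2 = (7 + (-3 + m)*(m + (2/9 - 4/9)))**2 = (7 + (-3 + m)*(m - 2/9))**2 = (7 + (-3 + m)*(-2/9 + m))**2)
26600 - M(l(-11/10)) = 26600 - (69 - 29*0 + 9*0**2)**2/81 = 26600 - (69 + 0 + 9*0)**2/81 = 26600 - (69 + 0 + 0)**2/81 = 26600 - 69**2/81 = 26600 - 4761/81 = 26600 - 1*529/9 = 26600 - 529/9 = 238871/9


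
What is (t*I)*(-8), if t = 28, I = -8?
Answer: 1792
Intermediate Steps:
(t*I)*(-8) = (28*(-8))*(-8) = -224*(-8) = 1792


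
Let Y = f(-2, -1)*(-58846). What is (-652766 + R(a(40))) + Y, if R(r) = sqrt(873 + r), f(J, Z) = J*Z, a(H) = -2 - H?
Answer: -770458 + sqrt(831) ≈ -7.7043e+5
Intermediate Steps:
Y = -117692 (Y = -2*(-1)*(-58846) = 2*(-58846) = -117692)
(-652766 + R(a(40))) + Y = (-652766 + sqrt(873 + (-2 - 1*40))) - 117692 = (-652766 + sqrt(873 + (-2 - 40))) - 117692 = (-652766 + sqrt(873 - 42)) - 117692 = (-652766 + sqrt(831)) - 117692 = -770458 + sqrt(831)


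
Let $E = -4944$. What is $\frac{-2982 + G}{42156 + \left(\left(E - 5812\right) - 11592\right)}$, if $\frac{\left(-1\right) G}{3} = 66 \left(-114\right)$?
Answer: $\frac{9795}{9904} \approx 0.98899$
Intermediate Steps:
$G = 22572$ ($G = - 3 \cdot 66 \left(-114\right) = \left(-3\right) \left(-7524\right) = 22572$)
$\frac{-2982 + G}{42156 + \left(\left(E - 5812\right) - 11592\right)} = \frac{-2982 + 22572}{42156 - 22348} = \frac{19590}{42156 - 22348} = \frac{19590}{19808} = 19590 \cdot \frac{1}{19808} = \frac{9795}{9904}$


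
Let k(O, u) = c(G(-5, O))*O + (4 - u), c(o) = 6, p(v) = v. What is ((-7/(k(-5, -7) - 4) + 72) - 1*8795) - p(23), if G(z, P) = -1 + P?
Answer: -201151/23 ≈ -8745.7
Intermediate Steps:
k(O, u) = 4 - u + 6*O (k(O, u) = 6*O + (4 - u) = 4 - u + 6*O)
((-7/(k(-5, -7) - 4) + 72) - 1*8795) - p(23) = ((-7/((4 - 1*(-7) + 6*(-5)) - 4) + 72) - 1*8795) - 1*23 = ((-7/((4 + 7 - 30) - 4) + 72) - 8795) - 23 = ((-7/(-19 - 4) + 72) - 8795) - 23 = ((-7/(-23) + 72) - 8795) - 23 = ((-7*(-1/23) + 72) - 8795) - 23 = ((7/23 + 72) - 8795) - 23 = (1663/23 - 8795) - 23 = -200622/23 - 23 = -201151/23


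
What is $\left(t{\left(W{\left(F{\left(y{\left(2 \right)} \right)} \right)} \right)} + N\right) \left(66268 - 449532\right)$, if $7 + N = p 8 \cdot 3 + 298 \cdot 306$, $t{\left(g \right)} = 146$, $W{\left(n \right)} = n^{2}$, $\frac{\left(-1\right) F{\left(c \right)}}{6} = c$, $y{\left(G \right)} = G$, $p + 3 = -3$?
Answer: $-34947161312$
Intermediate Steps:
$p = -6$ ($p = -3 - 3 = -6$)
$F{\left(c \right)} = - 6 c$
$N = 91037$ ($N = -7 + \left(\left(-6\right) 8 \cdot 3 + 298 \cdot 306\right) = -7 + \left(\left(-48\right) 3 + 91188\right) = -7 + \left(-144 + 91188\right) = -7 + 91044 = 91037$)
$\left(t{\left(W{\left(F{\left(y{\left(2 \right)} \right)} \right)} \right)} + N\right) \left(66268 - 449532\right) = \left(146 + 91037\right) \left(66268 - 449532\right) = 91183 \left(-383264\right) = -34947161312$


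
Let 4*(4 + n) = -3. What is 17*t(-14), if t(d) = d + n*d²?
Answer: -16065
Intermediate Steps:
n = -19/4 (n = -4 + (¼)*(-3) = -4 - ¾ = -19/4 ≈ -4.7500)
t(d) = d - 19*d²/4
17*t(-14) = 17*((¼)*(-14)*(4 - 19*(-14))) = 17*((¼)*(-14)*(4 + 266)) = 17*((¼)*(-14)*270) = 17*(-945) = -16065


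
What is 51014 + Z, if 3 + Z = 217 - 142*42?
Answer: 45264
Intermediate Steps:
Z = -5750 (Z = -3 + (217 - 142*42) = -3 + (217 - 5964) = -3 - 5747 = -5750)
51014 + Z = 51014 - 5750 = 45264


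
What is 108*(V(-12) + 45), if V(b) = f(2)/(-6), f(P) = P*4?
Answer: 4716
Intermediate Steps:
f(P) = 4*P
V(b) = -4/3 (V(b) = (4*2)/(-6) = 8*(-⅙) = -4/3)
108*(V(-12) + 45) = 108*(-4/3 + 45) = 108*(131/3) = 4716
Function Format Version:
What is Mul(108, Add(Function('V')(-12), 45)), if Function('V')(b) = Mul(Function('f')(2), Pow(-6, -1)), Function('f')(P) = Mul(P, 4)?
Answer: 4716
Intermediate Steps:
Function('f')(P) = Mul(4, P)
Function('V')(b) = Rational(-4, 3) (Function('V')(b) = Mul(Mul(4, 2), Pow(-6, -1)) = Mul(8, Rational(-1, 6)) = Rational(-4, 3))
Mul(108, Add(Function('V')(-12), 45)) = Mul(108, Add(Rational(-4, 3), 45)) = Mul(108, Rational(131, 3)) = 4716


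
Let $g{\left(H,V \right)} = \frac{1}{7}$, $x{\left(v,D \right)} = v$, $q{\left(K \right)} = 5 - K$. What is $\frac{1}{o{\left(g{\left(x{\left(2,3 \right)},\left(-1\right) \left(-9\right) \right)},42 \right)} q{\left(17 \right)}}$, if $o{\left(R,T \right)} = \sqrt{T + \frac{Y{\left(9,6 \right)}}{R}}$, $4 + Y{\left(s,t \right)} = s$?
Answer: $- \frac{\sqrt{77}}{924} \approx -0.0094967$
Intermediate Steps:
$Y{\left(s,t \right)} = -4 + s$
$g{\left(H,V \right)} = \frac{1}{7}$
$o{\left(R,T \right)} = \sqrt{T + \frac{5}{R}}$ ($o{\left(R,T \right)} = \sqrt{T + \frac{-4 + 9}{R}} = \sqrt{T + \frac{5}{R}}$)
$\frac{1}{o{\left(g{\left(x{\left(2,3 \right)},\left(-1\right) \left(-9\right) \right)},42 \right)} q{\left(17 \right)}} = \frac{1}{\sqrt{42 + 5 \frac{1}{\frac{1}{7}}} \left(5 - 17\right)} = \frac{1}{\sqrt{42 + 5 \cdot 7} \left(5 - 17\right)} = \frac{1}{\sqrt{42 + 35} \left(-12\right)} = \frac{1}{\sqrt{77} \left(-12\right)} = \frac{1}{\left(-12\right) \sqrt{77}} = - \frac{\sqrt{77}}{924}$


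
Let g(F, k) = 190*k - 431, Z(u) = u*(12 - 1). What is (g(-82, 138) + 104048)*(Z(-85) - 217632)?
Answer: -28378083579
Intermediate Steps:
Z(u) = 11*u (Z(u) = u*11 = 11*u)
g(F, k) = -431 + 190*k
(g(-82, 138) + 104048)*(Z(-85) - 217632) = ((-431 + 190*138) + 104048)*(11*(-85) - 217632) = ((-431 + 26220) + 104048)*(-935 - 217632) = (25789 + 104048)*(-218567) = 129837*(-218567) = -28378083579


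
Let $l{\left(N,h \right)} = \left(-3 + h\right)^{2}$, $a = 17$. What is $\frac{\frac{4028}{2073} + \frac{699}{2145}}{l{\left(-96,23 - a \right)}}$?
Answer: $\frac{3363029}{13339755} \approx 0.25211$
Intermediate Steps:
$\frac{\frac{4028}{2073} + \frac{699}{2145}}{l{\left(-96,23 - a \right)}} = \frac{\frac{4028}{2073} + \frac{699}{2145}}{\left(-3 + \left(23 - 17\right)\right)^{2}} = \frac{4028 \cdot \frac{1}{2073} + 699 \cdot \frac{1}{2145}}{\left(-3 + \left(23 - 17\right)\right)^{2}} = \frac{\frac{4028}{2073} + \frac{233}{715}}{\left(-3 + 6\right)^{2}} = \frac{3363029}{1482195 \cdot 3^{2}} = \frac{3363029}{1482195 \cdot 9} = \frac{3363029}{1482195} \cdot \frac{1}{9} = \frac{3363029}{13339755}$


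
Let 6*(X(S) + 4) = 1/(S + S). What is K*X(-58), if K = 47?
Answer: -130895/696 ≈ -188.07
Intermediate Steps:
X(S) = -4 + 1/(12*S) (X(S) = -4 + 1/(6*(S + S)) = -4 + 1/(6*((2*S))) = -4 + (1/(2*S))/6 = -4 + 1/(12*S))
K*X(-58) = 47*(-4 + (1/12)/(-58)) = 47*(-4 + (1/12)*(-1/58)) = 47*(-4 - 1/696) = 47*(-2785/696) = -130895/696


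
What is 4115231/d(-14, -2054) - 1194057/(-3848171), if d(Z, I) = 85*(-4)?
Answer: -931512153713/76963420 ≈ -12103.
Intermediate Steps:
d(Z, I) = -340
4115231/d(-14, -2054) - 1194057/(-3848171) = 4115231/(-340) - 1194057/(-3848171) = 4115231*(-1/340) - 1194057*(-1/3848171) = -4115231/340 + 1194057/3848171 = -931512153713/76963420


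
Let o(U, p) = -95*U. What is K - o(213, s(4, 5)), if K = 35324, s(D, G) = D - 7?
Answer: 55559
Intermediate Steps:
s(D, G) = -7 + D
K - o(213, s(4, 5)) = 35324 - (-95)*213 = 35324 - 1*(-20235) = 35324 + 20235 = 55559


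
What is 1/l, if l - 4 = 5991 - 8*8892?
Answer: -1/65141 ≈ -1.5351e-5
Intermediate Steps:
l = -65141 (l = 4 + (5991 - 8*8892) = 4 + (5991 - 71136) = 4 - 65145 = -65141)
1/l = 1/(-65141) = -1/65141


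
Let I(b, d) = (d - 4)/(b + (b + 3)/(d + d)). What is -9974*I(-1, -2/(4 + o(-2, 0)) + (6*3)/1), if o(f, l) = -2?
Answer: 1102127/8 ≈ 1.3777e+5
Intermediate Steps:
I(b, d) = (-4 + d)/(b + (3 + b)/(2*d)) (I(b, d) = (-4 + d)/(b + (3 + b)/((2*d))) = (-4 + d)/(b + (3 + b)*(1/(2*d))) = (-4 + d)/(b + (3 + b)/(2*d)))
-9974*I(-1, -2/(4 + o(-2, 0)) + (6*3)/1) = -19948*(-2/(4 - 2) + (6*3)/1)*(-4 + (-2/(4 - 2) + (6*3)/1))/(3 - 1 + 2*(-1)*(-2/(4 - 2) + (6*3)/1)) = -19948*(-2/2 + 18*1)*(-4 + (-2/2 + 18*1))/(3 - 1 + 2*(-1)*(-2/2 + 18*1)) = -19948*(-2*½ + 18)*(-4 + (-2*½ + 18))/(3 - 1 + 2*(-1)*(-2*½ + 18)) = -19948*(-1 + 18)*(-4 + (-1 + 18))/(3 - 1 + 2*(-1)*(-1 + 18)) = -19948*17*(-4 + 17)/(3 - 1 + 2*(-1)*17) = -19948*17*13/(3 - 1 - 34) = -19948*17*13/(-32) = -19948*17*(-1)*13/32 = -9974*(-221/16) = 1102127/8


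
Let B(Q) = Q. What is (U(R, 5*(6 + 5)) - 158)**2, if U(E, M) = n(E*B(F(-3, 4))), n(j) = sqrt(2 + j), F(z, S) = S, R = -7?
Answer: (158 - I*sqrt(26))**2 ≈ 24938.0 - 1611.3*I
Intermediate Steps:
U(E, M) = sqrt(2 + 4*E) (U(E, M) = sqrt(2 + E*4) = sqrt(2 + 4*E))
(U(R, 5*(6 + 5)) - 158)**2 = (sqrt(2 + 4*(-7)) - 158)**2 = (sqrt(2 - 28) - 158)**2 = (sqrt(-26) - 158)**2 = (I*sqrt(26) - 158)**2 = (-158 + I*sqrt(26))**2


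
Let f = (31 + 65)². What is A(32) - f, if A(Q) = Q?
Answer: -9184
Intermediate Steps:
f = 9216 (f = 96² = 9216)
A(32) - f = 32 - 1*9216 = 32 - 9216 = -9184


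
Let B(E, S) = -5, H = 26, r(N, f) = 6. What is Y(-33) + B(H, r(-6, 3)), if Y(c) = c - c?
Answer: -5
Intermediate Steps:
Y(c) = 0
Y(-33) + B(H, r(-6, 3)) = 0 - 5 = -5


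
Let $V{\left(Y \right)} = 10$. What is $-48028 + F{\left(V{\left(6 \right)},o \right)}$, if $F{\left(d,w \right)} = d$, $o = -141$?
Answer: $-48018$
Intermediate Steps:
$-48028 + F{\left(V{\left(6 \right)},o \right)} = -48028 + 10 = -48018$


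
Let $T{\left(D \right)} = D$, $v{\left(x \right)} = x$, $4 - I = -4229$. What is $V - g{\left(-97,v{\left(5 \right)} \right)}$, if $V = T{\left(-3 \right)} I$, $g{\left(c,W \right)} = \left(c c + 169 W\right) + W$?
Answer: $-22958$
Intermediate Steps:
$I = 4233$ ($I = 4 - -4229 = 4 + 4229 = 4233$)
$g{\left(c,W \right)} = c^{2} + 170 W$ ($g{\left(c,W \right)} = \left(c^{2} + 169 W\right) + W = c^{2} + 170 W$)
$V = -12699$ ($V = \left(-3\right) 4233 = -12699$)
$V - g{\left(-97,v{\left(5 \right)} \right)} = -12699 - \left(\left(-97\right)^{2} + 170 \cdot 5\right) = -12699 - \left(9409 + 850\right) = -12699 - 10259 = -22958$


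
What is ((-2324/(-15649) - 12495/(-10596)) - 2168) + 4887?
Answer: 150358683145/55272268 ≈ 2720.3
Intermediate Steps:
((-2324/(-15649) - 12495/(-10596)) - 2168) + 4887 = ((-2324*(-1/15649) - 12495*(-1/10596)) - 2168) + 4887 = ((2324/15649 + 4165/3532) - 2168) + 4887 = (73386453/55272268 - 2168) + 4887 = -119756890571/55272268 + 4887 = 150358683145/55272268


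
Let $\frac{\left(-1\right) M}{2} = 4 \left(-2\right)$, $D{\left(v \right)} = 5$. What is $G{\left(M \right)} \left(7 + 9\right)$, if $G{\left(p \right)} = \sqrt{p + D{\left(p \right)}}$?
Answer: $16 \sqrt{21} \approx 73.321$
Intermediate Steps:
$M = 16$ ($M = - 2 \cdot 4 \left(-2\right) = \left(-2\right) \left(-8\right) = 16$)
$G{\left(p \right)} = \sqrt{5 + p}$ ($G{\left(p \right)} = \sqrt{p + 5} = \sqrt{5 + p}$)
$G{\left(M \right)} \left(7 + 9\right) = \sqrt{5 + 16} \left(7 + 9\right) = \sqrt{21} \cdot 16 = 16 \sqrt{21}$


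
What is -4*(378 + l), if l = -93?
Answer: -1140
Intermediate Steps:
-4*(378 + l) = -4*(378 - 93) = -4*285 = -1140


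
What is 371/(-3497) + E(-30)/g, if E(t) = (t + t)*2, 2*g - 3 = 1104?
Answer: -416659/1290393 ≈ -0.32289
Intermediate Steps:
g = 1107/2 (g = 3/2 + (½)*1104 = 3/2 + 552 = 1107/2 ≈ 553.50)
E(t) = 4*t (E(t) = (2*t)*2 = 4*t)
371/(-3497) + E(-30)/g = 371/(-3497) + (4*(-30))/(1107/2) = 371*(-1/3497) - 120*2/1107 = -371/3497 - 80/369 = -416659/1290393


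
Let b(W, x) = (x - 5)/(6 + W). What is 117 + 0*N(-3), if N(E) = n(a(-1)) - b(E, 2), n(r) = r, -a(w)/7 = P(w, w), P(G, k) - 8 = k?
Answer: 117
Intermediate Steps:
P(G, k) = 8 + k
a(w) = -56 - 7*w (a(w) = -7*(8 + w) = -56 - 7*w)
b(W, x) = (-5 + x)/(6 + W)
N(E) = -49 + 3/(6 + E) (N(E) = (-56 - 7*(-1)) - (-5 + 2)/(6 + E) = (-56 + 7) - (-3)/(6 + E) = -49 - (-3)/(6 + E) = -49 + 3/(6 + E))
117 + 0*N(-3) = 117 + 0*((-291 - 49*(-3))/(6 - 3)) = 117 + 0*((-291 + 147)/3) = 117 + 0*((⅓)*(-144)) = 117 + 0*(-48) = 117 + 0 = 117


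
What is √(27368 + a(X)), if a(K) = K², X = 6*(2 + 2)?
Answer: 2*√6986 ≈ 167.16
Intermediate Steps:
X = 24 (X = 6*4 = 24)
√(27368 + a(X)) = √(27368 + 24²) = √(27368 + 576) = √27944 = 2*√6986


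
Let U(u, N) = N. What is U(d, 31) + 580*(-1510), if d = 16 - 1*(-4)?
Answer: -875769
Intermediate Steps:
d = 20 (d = 16 + 4 = 20)
U(d, 31) + 580*(-1510) = 31 + 580*(-1510) = 31 - 875800 = -875769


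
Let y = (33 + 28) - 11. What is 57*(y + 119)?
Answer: 9633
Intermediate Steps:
y = 50 (y = 61 - 11 = 50)
57*(y + 119) = 57*(50 + 119) = 57*169 = 9633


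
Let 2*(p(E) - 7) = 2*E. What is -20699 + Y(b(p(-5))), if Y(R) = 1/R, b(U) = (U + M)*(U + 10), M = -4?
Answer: -496777/24 ≈ -20699.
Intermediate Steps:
p(E) = 7 + E (p(E) = 7 + (2*E)/2 = 7 + E)
b(U) = (-4 + U)*(10 + U) (b(U) = (U - 4)*(U + 10) = (-4 + U)*(10 + U))
-20699 + Y(b(p(-5))) = -20699 + 1/(-40 + (7 - 5)² + 6*(7 - 5)) = -20699 + 1/(-40 + 2² + 6*2) = -20699 + 1/(-40 + 4 + 12) = -20699 + 1/(-24) = -20699 - 1/24 = -496777/24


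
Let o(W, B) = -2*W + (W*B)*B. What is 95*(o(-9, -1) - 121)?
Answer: -10640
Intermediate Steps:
o(W, B) = -2*W + W*B**2 (o(W, B) = -2*W + (B*W)*B = -2*W + W*B**2)
95*(o(-9, -1) - 121) = 95*(-9*(-2 + (-1)**2) - 121) = 95*(-9*(-2 + 1) - 121) = 95*(-9*(-1) - 121) = 95*(9 - 121) = 95*(-112) = -10640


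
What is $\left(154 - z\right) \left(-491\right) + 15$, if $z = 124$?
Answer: $-14715$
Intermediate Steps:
$\left(154 - z\right) \left(-491\right) + 15 = \left(154 - 124\right) \left(-491\right) + 15 = 30 \left(-491\right) + 15 = -14730 + 15 = -14715$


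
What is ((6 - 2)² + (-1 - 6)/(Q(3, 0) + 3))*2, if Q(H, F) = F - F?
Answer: 82/3 ≈ 27.333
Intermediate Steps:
Q(H, F) = 0
((6 - 2)² + (-1 - 6)/(Q(3, 0) + 3))*2 = ((6 - 2)² + (-1 - 6)/(0 + 3))*2 = (4² - 7/3)*2 = (16 - 7*⅓)*2 = (16 - 7/3)*2 = (41/3)*2 = 82/3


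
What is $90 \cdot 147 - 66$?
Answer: $13164$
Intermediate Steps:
$90 \cdot 147 - 66 = 13230 - 66 = 13164$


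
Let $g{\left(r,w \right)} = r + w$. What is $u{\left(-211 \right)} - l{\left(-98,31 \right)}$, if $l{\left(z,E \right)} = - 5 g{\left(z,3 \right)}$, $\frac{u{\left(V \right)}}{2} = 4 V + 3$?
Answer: $-2157$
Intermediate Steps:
$u{\left(V \right)} = 6 + 8 V$ ($u{\left(V \right)} = 2 \left(4 V + 3\right) = 2 \left(3 + 4 V\right) = 6 + 8 V$)
$l{\left(z,E \right)} = -15 - 5 z$ ($l{\left(z,E \right)} = - 5 \left(z + 3\right) = - 5 \left(3 + z\right) = -15 - 5 z$)
$u{\left(-211 \right)} - l{\left(-98,31 \right)} = \left(6 + 8 \left(-211\right)\right) - \left(-15 - -490\right) = \left(6 - 1688\right) - \left(-15 + 490\right) = -1682 - 475 = -2157$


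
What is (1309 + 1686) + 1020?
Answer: 4015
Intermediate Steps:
(1309 + 1686) + 1020 = 2995 + 1020 = 4015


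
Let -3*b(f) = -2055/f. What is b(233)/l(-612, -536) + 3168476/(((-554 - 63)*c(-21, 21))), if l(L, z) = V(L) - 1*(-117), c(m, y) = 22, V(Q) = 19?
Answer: -50196684649/215066456 ≈ -233.40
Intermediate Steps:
b(f) = 685/f (b(f) = -(-685)/f = 685/f)
l(L, z) = 136 (l(L, z) = 19 - 1*(-117) = 19 + 117 = 136)
b(233)/l(-612, -536) + 3168476/(((-554 - 63)*c(-21, 21))) = (685/233)/136 + 3168476/(((-554 - 63)*22)) = (685*(1/233))*(1/136) + 3168476/((-617*22)) = (685/233)*(1/136) + 3168476/(-13574) = 685/31688 + 3168476*(-1/13574) = 685/31688 - 1584238/6787 = -50196684649/215066456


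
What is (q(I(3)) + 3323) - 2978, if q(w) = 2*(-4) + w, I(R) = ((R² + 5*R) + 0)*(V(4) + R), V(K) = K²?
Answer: 793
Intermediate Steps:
I(R) = (16 + R)*(R² + 5*R) (I(R) = ((R² + 5*R) + 0)*(4² + R) = (R² + 5*R)*(16 + R) = (16 + R)*(R² + 5*R))
q(w) = -8 + w
(q(I(3)) + 3323) - 2978 = ((-8 + 3*(80 + 3² + 21*3)) + 3323) - 2978 = ((-8 + 3*(80 + 9 + 63)) + 3323) - 2978 = ((-8 + 3*152) + 3323) - 2978 = ((-8 + 456) + 3323) - 2978 = (448 + 3323) - 2978 = 3771 - 2978 = 793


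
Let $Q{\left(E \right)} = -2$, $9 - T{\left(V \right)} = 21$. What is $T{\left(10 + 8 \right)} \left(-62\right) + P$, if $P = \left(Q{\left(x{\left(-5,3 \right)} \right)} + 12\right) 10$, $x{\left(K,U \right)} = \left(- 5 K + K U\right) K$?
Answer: $844$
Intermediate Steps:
$T{\left(V \right)} = -12$ ($T{\left(V \right)} = 9 - 21 = -12$)
$x{\left(K,U \right)} = K \left(- 5 K + K U\right)$
$P = 100$ ($P = \left(-2 + 12\right) 10 = 10 \cdot 10 = 100$)
$T{\left(10 + 8 \right)} \left(-62\right) + P = \left(-12\right) \left(-62\right) + 100 = 744 + 100 = 844$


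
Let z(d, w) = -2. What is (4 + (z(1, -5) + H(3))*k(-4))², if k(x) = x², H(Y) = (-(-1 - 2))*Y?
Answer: 13456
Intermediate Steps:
H(Y) = 3*Y (H(Y) = (-1*(-3))*Y = 3*Y)
(4 + (z(1, -5) + H(3))*k(-4))² = (4 + (-2 + 3*3)*(-4)²)² = (4 + (-2 + 9)*16)² = (4 + 7*16)² = (4 + 112)² = 116² = 13456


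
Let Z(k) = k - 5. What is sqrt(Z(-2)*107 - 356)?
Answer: I*sqrt(1105) ≈ 33.242*I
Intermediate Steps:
Z(k) = -5 + k
sqrt(Z(-2)*107 - 356) = sqrt((-5 - 2)*107 - 356) = sqrt(-7*107 - 356) = sqrt(-749 - 356) = sqrt(-1105) = I*sqrt(1105)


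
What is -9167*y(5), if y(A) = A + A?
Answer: -91670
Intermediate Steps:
y(A) = 2*A
-9167*y(5) = -18334*5 = -9167*10 = -91670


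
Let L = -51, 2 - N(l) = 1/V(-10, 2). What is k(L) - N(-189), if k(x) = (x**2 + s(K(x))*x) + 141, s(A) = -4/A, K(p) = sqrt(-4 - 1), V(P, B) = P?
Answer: 27399/10 - 204*I*sqrt(5)/5 ≈ 2739.9 - 91.232*I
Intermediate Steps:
K(p) = I*sqrt(5) (K(p) = sqrt(-5) = I*sqrt(5))
N(l) = 21/10 (N(l) = 2 - 1/(-10) = 2 - 1*(-1/10) = 2 + 1/10 = 21/10)
k(x) = 141 + x**2 + 4*I*x*sqrt(5)/5 (k(x) = (x**2 + (-4*(-I*sqrt(5)/5))*x) + 141 = (x**2 + (-(-4)*I*sqrt(5)/5)*x) + 141 = (x**2 + (4*I*sqrt(5)/5)*x) + 141 = (x**2 + 4*I*x*sqrt(5)/5) + 141 = 141 + x**2 + 4*I*x*sqrt(5)/5)
k(L) - N(-189) = (141 + (-51)**2 + (4/5)*I*(-51)*sqrt(5)) - 1*21/10 = (141 + 2601 - 204*I*sqrt(5)/5) - 21/10 = (2742 - 204*I*sqrt(5)/5) - 21/10 = 27399/10 - 204*I*sqrt(5)/5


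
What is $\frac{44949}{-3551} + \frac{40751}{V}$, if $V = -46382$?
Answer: $- \frac{2229531319}{164702482} \approx -13.537$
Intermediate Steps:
$\frac{44949}{-3551} + \frac{40751}{V} = \frac{44949}{-3551} + \frac{40751}{-46382} = 44949 \left(- \frac{1}{3551}\right) + 40751 \left(- \frac{1}{46382}\right) = - \frac{44949}{3551} - \frac{40751}{46382} = - \frac{2229531319}{164702482}$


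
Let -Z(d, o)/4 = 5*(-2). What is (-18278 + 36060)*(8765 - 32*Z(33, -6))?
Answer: 133098270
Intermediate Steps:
Z(d, o) = 40 (Z(d, o) = -20*(-2) = -4*(-10) = 40)
(-18278 + 36060)*(8765 - 32*Z(33, -6)) = (-18278 + 36060)*(8765 - 32*40) = 17782*(8765 - 1280) = 17782*7485 = 133098270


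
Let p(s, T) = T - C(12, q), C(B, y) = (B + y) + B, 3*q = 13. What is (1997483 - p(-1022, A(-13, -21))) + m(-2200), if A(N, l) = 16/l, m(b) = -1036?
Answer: 41925998/21 ≈ 1.9965e+6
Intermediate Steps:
q = 13/3 (q = (1/3)*13 = 13/3 ≈ 4.3333)
C(B, y) = y + 2*B
p(s, T) = -85/3 + T (p(s, T) = T - (13/3 + 2*12) = T - (13/3 + 24) = T - 1*85/3 = T - 85/3 = -85/3 + T)
(1997483 - p(-1022, A(-13, -21))) + m(-2200) = (1997483 - (-85/3 + 16/(-21))) - 1036 = (1997483 - (-85/3 + 16*(-1/21))) - 1036 = (1997483 - (-85/3 - 16/21)) - 1036 = (1997483 - 1*(-611/21)) - 1036 = (1997483 + 611/21) - 1036 = 41947754/21 - 1036 = 41925998/21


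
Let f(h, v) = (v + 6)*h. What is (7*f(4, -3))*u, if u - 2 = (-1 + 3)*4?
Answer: 840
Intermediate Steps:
f(h, v) = h*(6 + v) (f(h, v) = (6 + v)*h = h*(6 + v))
u = 10 (u = 2 + (-1 + 3)*4 = 2 + 2*4 = 2 + 8 = 10)
(7*f(4, -3))*u = (7*(4*(6 - 3)))*10 = (7*(4*3))*10 = (7*12)*10 = 84*10 = 840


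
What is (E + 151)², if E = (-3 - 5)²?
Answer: 46225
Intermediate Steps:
E = 64 (E = (-8)² = 64)
(E + 151)² = (64 + 151)² = 215² = 46225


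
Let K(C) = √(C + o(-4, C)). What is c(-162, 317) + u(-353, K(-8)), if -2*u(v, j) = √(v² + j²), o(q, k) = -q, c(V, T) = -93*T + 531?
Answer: -28950 - 3*√13845/2 ≈ -29127.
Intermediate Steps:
c(V, T) = 531 - 93*T
K(C) = √(4 + C) (K(C) = √(C - 1*(-4)) = √(C + 4) = √(4 + C))
u(v, j) = -√(j² + v²)/2 (u(v, j) = -√(v² + j²)/2 = -√(j² + v²)/2)
c(-162, 317) + u(-353, K(-8)) = (531 - 93*317) - √((√(4 - 8))² + (-353)²)/2 = (531 - 29481) - √((√(-4))² + 124609)/2 = -28950 - √((2*I)² + 124609)/2 = -28950 - √(-4 + 124609)/2 = -28950 - 3*√13845/2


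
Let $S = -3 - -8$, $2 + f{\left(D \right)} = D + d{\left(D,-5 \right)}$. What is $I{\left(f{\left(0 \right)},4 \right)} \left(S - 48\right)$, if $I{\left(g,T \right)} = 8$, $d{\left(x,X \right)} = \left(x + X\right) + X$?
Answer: $-344$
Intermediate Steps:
$d{\left(x,X \right)} = x + 2 X$ ($d{\left(x,X \right)} = \left(X + x\right) + X = x + 2 X$)
$f{\left(D \right)} = -12 + 2 D$ ($f{\left(D \right)} = -2 + \left(D + \left(D + 2 \left(-5\right)\right)\right) = -2 + \left(D + \left(D - 10\right)\right) = -2 + \left(D + \left(-10 + D\right)\right) = -2 + \left(-10 + 2 D\right) = -12 + 2 D$)
$S = 5$ ($S = -3 + 8 = 5$)
$I{\left(f{\left(0 \right)},4 \right)} \left(S - 48\right) = 8 \left(5 - 48\right) = 8 \left(-43\right) = -344$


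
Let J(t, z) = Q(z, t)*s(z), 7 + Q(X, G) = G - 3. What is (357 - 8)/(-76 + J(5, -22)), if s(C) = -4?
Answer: -349/56 ≈ -6.2321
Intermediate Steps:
Q(X, G) = -10 + G (Q(X, G) = -7 + (G - 3) = -7 + (-3 + G) = -10 + G)
J(t, z) = 40 - 4*t (J(t, z) = (-10 + t)*(-4) = 40 - 4*t)
(357 - 8)/(-76 + J(5, -22)) = (357 - 8)/(-76 + (40 - 4*5)) = 349/(-76 + (40 - 20)) = 349/(-76 + 20) = 349/(-56) = 349*(-1/56) = -349/56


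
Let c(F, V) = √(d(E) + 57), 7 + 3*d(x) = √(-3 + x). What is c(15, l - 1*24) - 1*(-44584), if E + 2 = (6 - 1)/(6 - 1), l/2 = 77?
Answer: 44584 + √(492 + 6*I)/3 ≈ 44591.0 + 0.045083*I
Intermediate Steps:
l = 154 (l = 2*77 = 154)
E = -1 (E = -2 + (6 - 1)/(6 - 1) = -2 + 5/5 = -2 + 5*(⅕) = -2 + 1 = -1)
d(x) = -7/3 + √(-3 + x)/3
c(F, V) = √(164/3 + 2*I/3) (c(F, V) = √((-7/3 + √(-3 - 1)/3) + 57) = √((-7/3 + √(-4)/3) + 57) = √((-7/3 + (2*I)/3) + 57) = √((-7/3 + 2*I/3) + 57) = √(164/3 + 2*I/3))
c(15, l - 1*24) - 1*(-44584) = √(492 + 6*I)/3 - 1*(-44584) = √(492 + 6*I)/3 + 44584 = 44584 + √(492 + 6*I)/3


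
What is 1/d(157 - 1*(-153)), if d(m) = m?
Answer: 1/310 ≈ 0.0032258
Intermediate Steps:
1/d(157 - 1*(-153)) = 1/(157 - 1*(-153)) = 1/(157 + 153) = 1/310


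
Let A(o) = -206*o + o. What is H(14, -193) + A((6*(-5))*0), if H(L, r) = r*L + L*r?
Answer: -5404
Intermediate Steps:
A(o) = -205*o
H(L, r) = 2*L*r (H(L, r) = L*r + L*r = 2*L*r)
H(14, -193) + A((6*(-5))*0) = 2*14*(-193) - 205*6*(-5)*0 = -5404 - (-6150)*0 = -5404 - 205*0 = -5404 + 0 = -5404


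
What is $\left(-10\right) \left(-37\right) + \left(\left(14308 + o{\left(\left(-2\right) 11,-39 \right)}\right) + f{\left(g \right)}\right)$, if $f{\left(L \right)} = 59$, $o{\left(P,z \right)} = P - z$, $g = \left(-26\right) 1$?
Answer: $14754$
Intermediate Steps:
$g = -26$
$\left(-10\right) \left(-37\right) + \left(\left(14308 + o{\left(\left(-2\right) 11,-39 \right)}\right) + f{\left(g \right)}\right) = \left(-10\right) \left(-37\right) + \left(\left(14308 - -17\right) + 59\right) = 370 + \left(\left(14308 + \left(-22 + 39\right)\right) + 59\right) = 370 + \left(\left(14308 + 17\right) + 59\right) = 370 + \left(14325 + 59\right) = 370 + 14384 = 14754$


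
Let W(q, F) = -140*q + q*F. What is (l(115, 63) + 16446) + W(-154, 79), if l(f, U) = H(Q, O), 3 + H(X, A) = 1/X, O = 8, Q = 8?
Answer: 206697/8 ≈ 25837.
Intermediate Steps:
H(X, A) = -3 + 1/X
l(f, U) = -23/8 (l(f, U) = -3 + 1/8 = -23/8)
W(q, F) = -140*q + F*q
(l(115, 63) + 16446) + W(-154, 79) = (-23/8 + 16446) - 154*(-140 + 79) = 131545/8 - 154*(-61) = 131545/8 + 9394 = 206697/8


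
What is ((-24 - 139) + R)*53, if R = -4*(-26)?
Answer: -3127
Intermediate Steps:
R = 104
((-24 - 139) + R)*53 = ((-24 - 139) + 104)*53 = (-163 + 104)*53 = -59*53 = -3127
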